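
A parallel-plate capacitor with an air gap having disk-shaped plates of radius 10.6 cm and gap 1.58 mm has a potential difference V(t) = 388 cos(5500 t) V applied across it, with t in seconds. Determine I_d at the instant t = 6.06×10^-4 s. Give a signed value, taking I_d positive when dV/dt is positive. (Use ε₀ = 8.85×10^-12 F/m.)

8.03×10^-5 A

dV/dt = (388)(5500)·−sin(3.333) = 4.060×10^5 V/s.
I_d = C dV/dt with C = ε₀A/d = (8.85×10^-12)(0.03530)/(1.58×10^-3) = 1.977×10^-10 F, so I_d = (1.977×10^-10)(4.060×10^5) = 8.03×10^-5 A.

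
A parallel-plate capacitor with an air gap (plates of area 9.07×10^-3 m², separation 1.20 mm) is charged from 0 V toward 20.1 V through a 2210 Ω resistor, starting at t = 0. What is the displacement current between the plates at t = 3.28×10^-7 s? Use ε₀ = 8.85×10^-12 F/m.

9.89×10^-4 A

C = ε₀A/d = (8.85×10^-12)(9.07×10^-3)/(1.20×10^-3) = 6.689×10^-11 F and τ = RC = 1.478×10^-7 s. I_d in the gap equals the RC charging current.
I_d(t) = (V₀/R) e^(−t/τ) = 9.095×10^-3 · e^(−2.219) = 9.89×10^-4 A.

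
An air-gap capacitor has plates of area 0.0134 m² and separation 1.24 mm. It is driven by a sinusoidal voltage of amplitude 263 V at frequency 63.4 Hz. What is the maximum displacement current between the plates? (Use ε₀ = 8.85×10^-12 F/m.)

(dE/dt)_max = V₀ω/d = 8.450×10^7 V/(m·s); ω = 2πf = 398.4 rad/s.
I_d,max = ε₀ A (dE/dt)_max = (8.85×10^-12)(0.0134)(8.450×10^7) = 1.00×10^-5 A.

1.00×10^-5 A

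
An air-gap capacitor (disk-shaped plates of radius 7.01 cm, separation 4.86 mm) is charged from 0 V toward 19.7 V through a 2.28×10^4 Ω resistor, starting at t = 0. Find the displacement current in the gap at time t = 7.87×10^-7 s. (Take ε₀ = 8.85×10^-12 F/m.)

2.53×10^-4 A

C = ε₀A/d = (8.85×10^-12)(0.01544)/(4.86×10^-3) = 2.812×10^-11 F, so τ = RC = 6.411×10^-7 s.
The conduction current is I(t) = (V₀/R) e^(−t/τ), and the displacement current between the plates equals it.
t/τ = 1.228; I_d = (19.7/2.28×10^4) · e^(−1.228) = (8.640×10^-4)(0.2929) = 2.53×10^-4 A.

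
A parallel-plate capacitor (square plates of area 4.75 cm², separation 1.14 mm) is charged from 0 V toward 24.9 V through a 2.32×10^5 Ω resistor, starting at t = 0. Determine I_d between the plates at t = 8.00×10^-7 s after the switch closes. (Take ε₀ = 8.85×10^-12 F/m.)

4.21×10^-5 A

With C = ε₀A/d = (8.85×10^-12)(4.75×10^-4)/(1.14×10^-3) = 3.688×10^-12 F, the time constant is τ = RC = 8.556×10^-7 s, so t/τ = 0.9350 and e^(−t/τ) = 0.3926.
I_d = I_cond = (V₀/R) e^(−t/τ) = (1.073×10^-4)(0.3926) = 4.21×10^-5 A.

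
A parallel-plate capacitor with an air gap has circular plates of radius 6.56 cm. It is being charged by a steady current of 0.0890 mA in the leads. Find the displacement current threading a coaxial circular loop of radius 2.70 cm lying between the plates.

By continuity the displacement current in the gap matches the conduction current: I_d = 8.90×10^-5 A.
Through an area πr² the displacement current is I_d·(πr²/πR²) = I_d (r/R)² = 1.51×10^-5 A.

1.51×10^-5 A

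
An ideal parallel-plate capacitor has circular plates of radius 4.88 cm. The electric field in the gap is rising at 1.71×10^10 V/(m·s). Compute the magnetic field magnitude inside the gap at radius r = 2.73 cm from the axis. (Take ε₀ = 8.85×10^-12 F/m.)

Total displacement current: I_d = ε₀(πR²)(dE/dt) = (8.85×10^-12)(7.482×10^-3)(1.71×10^10) = 1.132×10^-3 A.
For r < R the Ampère–Maxwell law gives B(2πr) = μ₀ I_d (r²/R²), so B = μ₀ I_d r/(2πR²) = (4π×10^-7)(1.132×10^-3)(0.0273)/(2π·0.0488²) = 2.60×10^-9 T.

2.60×10^-9 T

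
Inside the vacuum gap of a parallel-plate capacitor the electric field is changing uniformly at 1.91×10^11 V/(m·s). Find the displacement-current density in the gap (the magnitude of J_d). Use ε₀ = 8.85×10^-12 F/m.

1.69 A/m²

J_d = ε₀ ∂E/∂t, so J_d = 1.69 A/m².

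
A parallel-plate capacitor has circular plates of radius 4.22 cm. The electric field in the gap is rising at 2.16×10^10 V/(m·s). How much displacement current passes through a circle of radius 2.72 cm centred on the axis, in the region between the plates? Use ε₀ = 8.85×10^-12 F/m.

4.44×10^-4 A

Through the whole plate area (πR² = 5.595×10^-3 m²), I_d = ε₀ πR² dE/dt = 1.070×10^-3 A.
Since J_d is uniform, the enclosed fraction is (r/R)² = 0.4154, giving I_d,enc = 4.44×10^-4 A.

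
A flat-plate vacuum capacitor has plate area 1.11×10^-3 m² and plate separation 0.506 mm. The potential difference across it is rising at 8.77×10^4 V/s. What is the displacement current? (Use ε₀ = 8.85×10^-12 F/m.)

1.70×10^-6 A

The field between the plates is E = V/d, so dE/dt = (8.77×10^4)/(5.06×10^-4 m) = 1.733×10^8 V/(m·s).
I_d = ε₀ A (dE/dt) = (8.85×10^-12)(1.11×10^-3)(1.733×10^8) = 1.70×10^-6 A.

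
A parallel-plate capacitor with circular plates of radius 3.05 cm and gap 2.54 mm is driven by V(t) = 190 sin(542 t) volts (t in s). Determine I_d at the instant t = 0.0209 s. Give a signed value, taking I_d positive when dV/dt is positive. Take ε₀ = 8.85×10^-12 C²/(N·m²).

3.42×10^-7 A

dE/dt = (V₀ω/d)·cos(ωt) with ωt = 11.3278 rad: (190)(542)(0.3261)/(2.54×10^-3) = 1.322×10^7 V/(m·s).
I_d = ε₀ A dE/dt = (8.85×10^-12)(2.922×10^-3)(1.322×10^7) = 3.42×10^-7 A.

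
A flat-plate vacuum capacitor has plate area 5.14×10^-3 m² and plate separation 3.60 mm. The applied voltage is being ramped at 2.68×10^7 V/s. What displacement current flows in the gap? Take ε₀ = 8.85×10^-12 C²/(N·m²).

3.39×10^-4 A

E = V/d so dE/dt = (dV/dt)/d = 7.444×10^9 V/(m·s), and I_d = ε₀ A dE/dt = (8.85×10^-12)(5.14×10^-3)(7.444×10^9) = 3.39×10^-4 A.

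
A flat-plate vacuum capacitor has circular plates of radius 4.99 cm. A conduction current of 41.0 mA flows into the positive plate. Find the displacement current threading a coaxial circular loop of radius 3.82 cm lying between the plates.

0.0240 A

No conduction current crosses the gap, so I_d there equals the 0.0410 A in the leads.
Since J_d is uniform, the enclosed fraction is (r/R)² = 0.5860, giving I_d,enc = 0.0240 A.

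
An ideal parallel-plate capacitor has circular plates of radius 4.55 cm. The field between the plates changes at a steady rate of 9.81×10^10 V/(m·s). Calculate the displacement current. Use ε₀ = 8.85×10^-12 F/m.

With a uniform field, Φ_E = EA, so I_d = ε₀ A dE/dt = 5.65×10^-3 A.

5.65×10^-3 A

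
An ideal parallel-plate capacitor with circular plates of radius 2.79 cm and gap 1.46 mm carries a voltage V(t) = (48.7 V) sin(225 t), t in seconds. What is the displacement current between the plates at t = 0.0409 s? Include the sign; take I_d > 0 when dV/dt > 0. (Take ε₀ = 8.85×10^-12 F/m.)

C = ε₀A/d = (8.85×10^-12)(2.445×10^-3)/(1.46×10^-3) = 1.482×10^-11 F. dV/dt = V₀ω·cos(ωt); at ωt = 9.2025 rad this factor is -0.9754.
I_d = C dV/dt = (1.482×10^-11)(48.7)(225)(-0.9754) = -1.58×10^-7 A.

-1.58×10^-7 A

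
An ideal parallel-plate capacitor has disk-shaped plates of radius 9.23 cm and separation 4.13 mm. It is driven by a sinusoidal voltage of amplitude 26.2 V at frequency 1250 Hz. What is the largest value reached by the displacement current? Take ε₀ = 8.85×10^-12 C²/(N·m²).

1.18×10^-5 A

(dE/dt)_max = V₀ω/d = 4.982×10^7 V/(m·s); ω = 2πf = 7854 rad/s.
I_d,max = ε₀ A (dE/dt)_max = (8.85×10^-12)(0.02676)(4.982×10^7) = 1.18×10^-5 A.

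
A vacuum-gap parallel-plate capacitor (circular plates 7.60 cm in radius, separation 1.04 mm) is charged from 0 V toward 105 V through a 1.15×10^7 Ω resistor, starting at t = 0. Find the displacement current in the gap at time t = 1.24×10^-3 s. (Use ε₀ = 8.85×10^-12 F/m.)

4.54×10^-6 A

C = ε₀A/d = (8.85×10^-12)(0.01815)/(1.04×10^-3) = 1.544×10^-10 F and τ = RC = 1.776×10^-3 s. I_d in the gap equals the RC charging current.
I_d(t) = (V₀/R) e^(−t/τ) = 9.130×10^-6 · e^(−0.6982) = 4.54×10^-6 A.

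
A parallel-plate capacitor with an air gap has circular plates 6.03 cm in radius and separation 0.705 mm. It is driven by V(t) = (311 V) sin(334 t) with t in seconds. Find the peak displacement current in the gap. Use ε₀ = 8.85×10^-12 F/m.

The displacement current equals the conduction current C dV/dt, which peaks at C V₀ ω.
With C = ε₀A/d = (8.85×10^-12)(0.01142)/(7.05×10^-4) = 1.434×10^-10 F and ω = 334 rad/s, I_d,max = (1.434×10^-10)(311)(334) = 1.49×10^-5 A.

1.49×10^-5 A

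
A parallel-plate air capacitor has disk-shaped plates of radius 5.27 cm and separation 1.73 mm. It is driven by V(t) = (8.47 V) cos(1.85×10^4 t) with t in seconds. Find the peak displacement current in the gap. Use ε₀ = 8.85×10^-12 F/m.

6.99×10^-6 A

(dE/dt)_max = V₀ω/d = 9.058×10^7 V/(m·s); ω = 1.85×10^4 rad/s.
I_d,max = ε₀ A (dE/dt)_max = (8.85×10^-12)(8.725×10^-3)(9.058×10^7) = 6.99×10^-6 A.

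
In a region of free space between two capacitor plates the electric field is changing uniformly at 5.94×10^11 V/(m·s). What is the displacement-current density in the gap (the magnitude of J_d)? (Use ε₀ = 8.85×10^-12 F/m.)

J_d = ε₀ dE/dt = (8.85×10^-12)(5.94×10^11) = 5.26 A/m².

5.26 A/m²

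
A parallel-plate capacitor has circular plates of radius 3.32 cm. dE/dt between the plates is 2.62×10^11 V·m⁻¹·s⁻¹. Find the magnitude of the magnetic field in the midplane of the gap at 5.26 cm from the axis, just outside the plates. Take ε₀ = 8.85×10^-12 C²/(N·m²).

I_d = ε₀ dΦ_E/dt = ε₀ πR² (dE/dt) = (8.85×10^-12)(3.463×10^-3)(2.62×10^11) = 8.030×10^-3 A through the full plate area.
Outside the plates the loop encloses all of I_d, so B·2πr = μ₀ I_d and B = 3.05×10^-8 T.

3.05×10^-8 T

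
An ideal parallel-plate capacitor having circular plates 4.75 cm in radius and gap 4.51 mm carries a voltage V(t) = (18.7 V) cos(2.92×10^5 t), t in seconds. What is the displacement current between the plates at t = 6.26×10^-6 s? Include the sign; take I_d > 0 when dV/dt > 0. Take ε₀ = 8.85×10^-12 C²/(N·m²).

C = ε₀A/d = (8.85×10^-12)(7.088×10^-3)/(4.51×10^-3) = 1.391×10^-11 F. dV/dt = V₀ω·−sin(ωt); at ωt = 1.82792 rad this factor is -0.9671.
I_d = C dV/dt = (1.391×10^-11)(18.7)(2.92×10^5)(-0.9671) = -7.35×10^-5 A.

-7.35×10^-5 A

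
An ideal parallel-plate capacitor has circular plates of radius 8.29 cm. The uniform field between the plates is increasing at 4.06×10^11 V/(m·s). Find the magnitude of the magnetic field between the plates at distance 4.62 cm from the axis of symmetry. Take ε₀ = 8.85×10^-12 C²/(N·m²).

Total displacement current: I_d = ε₀(πR²)(dE/dt) = (8.85×10^-12)(0.02159)(4.06×10^11) = 0.07758 A.
For r < R the Ampère–Maxwell law gives B(2πr) = μ₀ I_d (r²/R²), so B = μ₀ I_d r/(2πR²) = (4π×10^-7)(0.07758)(0.0462)/(2π·0.0829²) = 1.04×10^-7 T.

1.04×10^-7 T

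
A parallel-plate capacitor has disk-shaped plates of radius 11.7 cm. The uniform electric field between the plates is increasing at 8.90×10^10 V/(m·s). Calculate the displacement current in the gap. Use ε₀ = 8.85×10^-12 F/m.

With a uniform field, Φ_E = EA, so I_d = ε₀ A dE/dt = 0.0339 A.

0.0339 A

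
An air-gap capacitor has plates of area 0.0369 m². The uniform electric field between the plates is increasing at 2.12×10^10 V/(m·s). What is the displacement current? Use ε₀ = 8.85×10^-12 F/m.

The displacement current is ε₀ times dΦ_E/dt = ε₀ A dE/dt = (8.85×10^-12)(0.0369)(2.12×10^10) = 6.92×10^-3 A.

6.92×10^-3 A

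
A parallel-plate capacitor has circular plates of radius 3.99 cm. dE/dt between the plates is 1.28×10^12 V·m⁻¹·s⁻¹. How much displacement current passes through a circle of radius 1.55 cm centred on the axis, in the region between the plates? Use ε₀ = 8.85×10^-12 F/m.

I_d = ε₀ dΦ_E/dt = ε₀ πR² (dE/dt) = (8.85×10^-12)(5.001×10^-3)(1.28×10^12) = 0.05665 A through the full plate area.
Through an area πr² the displacement current is I_d·(πr²/πR²) = I_d (r/R)² = 8.55×10^-3 A.

8.55×10^-3 A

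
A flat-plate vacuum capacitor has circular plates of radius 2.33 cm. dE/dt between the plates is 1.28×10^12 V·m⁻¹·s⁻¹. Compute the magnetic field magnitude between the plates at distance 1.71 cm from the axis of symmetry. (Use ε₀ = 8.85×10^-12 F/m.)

1.22×10^-7 T

Total displacement current: I_d = ε₀(πR²)(dE/dt) = (8.85×10^-12)(1.706×10^-3)(1.28×10^12) = 0.01933 A.
An Ampèrian loop of radius r encloses a fraction (r/R)² of I_d. Then B·2πr = μ₀ I_d (r/R)², giving B = μ₀ I_d r/(2πR²) = 1.22×10^-7 T.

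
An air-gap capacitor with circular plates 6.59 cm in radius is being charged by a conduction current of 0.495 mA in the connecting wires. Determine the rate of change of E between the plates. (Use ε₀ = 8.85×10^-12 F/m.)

4.10×10^9 V/(m·s)

Charge continuity gives I_d = I = 4.95×10^-4 A between the plates.
Inverting I_d = ε₀ A dE/dt gives dE/dt = 4.95×10^-4 / (8.85×10^-12 · 0.01364) = 4.10×10^9 V/(m·s).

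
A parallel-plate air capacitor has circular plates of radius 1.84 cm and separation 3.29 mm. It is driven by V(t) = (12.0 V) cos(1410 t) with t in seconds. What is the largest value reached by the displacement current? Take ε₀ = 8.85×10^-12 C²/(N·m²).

4.84×10^-8 A

(dE/dt)_max = V₀ω/d = 5.143×10^6 V/(m·s); ω = 1410 rad/s.
I_d,max = ε₀ A (dE/dt)_max = (8.85×10^-12)(1.064×10^-3)(5.143×10^6) = 4.84×10^-8 A.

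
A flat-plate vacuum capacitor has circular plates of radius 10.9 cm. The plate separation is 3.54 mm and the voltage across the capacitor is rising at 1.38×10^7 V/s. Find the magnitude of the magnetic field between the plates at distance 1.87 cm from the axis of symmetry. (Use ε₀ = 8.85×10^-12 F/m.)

4.05×10^-10 T

dE/dt = (dV/dt)/d = 3.898×10^9 V/(m·s); I_d = ε₀(πR²)(dE/dt) = (8.85×10^-12)(0.03733)(3.898×10^9) = 1.288×10^-3 A.
For r < R the Ampère–Maxwell law gives B(2πr) = μ₀ I_d (r²/R²), so B = μ₀ I_d r/(2πR²) = (4π×10^-7)(1.288×10^-3)(0.0187)/(2π·0.109²) = 4.05×10^-10 T.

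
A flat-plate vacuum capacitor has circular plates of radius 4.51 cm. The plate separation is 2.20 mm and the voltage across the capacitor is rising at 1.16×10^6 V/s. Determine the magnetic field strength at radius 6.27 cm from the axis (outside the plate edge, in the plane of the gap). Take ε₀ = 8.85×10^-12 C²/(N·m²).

I_d = C dV/dt with C = ε₀πR²/d = 2.571×10^-11 F, so I_d = (2.571×10^-11)(1.16×10^6) = 2.982×10^-5 A.
Outside the plates the loop encloses all of I_d, so B·2πr = μ₀ I_d and B = 9.51×10^-11 T.

9.51×10^-11 T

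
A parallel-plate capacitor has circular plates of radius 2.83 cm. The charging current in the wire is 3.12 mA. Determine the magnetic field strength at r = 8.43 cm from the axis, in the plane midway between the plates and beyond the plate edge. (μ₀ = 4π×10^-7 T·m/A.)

7.40×10^-9 T

Between the plates the displacement current equals the wire current: I_d = 3.12 mA = 3.12×10^-3 A.
Outside the plates the loop encloses all of I_d, so B·2πr = μ₀ I_d and B = 7.40×10^-9 T.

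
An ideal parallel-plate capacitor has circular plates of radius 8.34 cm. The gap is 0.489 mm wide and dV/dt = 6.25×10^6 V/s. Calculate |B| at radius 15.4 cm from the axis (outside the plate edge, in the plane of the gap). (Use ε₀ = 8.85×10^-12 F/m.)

dE/dt = (dV/dt)/d = 1.278×10^10 V/(m·s); I_d = ε₀(πR²)(dE/dt) = (8.85×10^-12)(0.02185)(1.278×10^10) = 2.471×10^-3 A.
Outside the plates the loop encloses all of I_d, so B·2πr = μ₀ I_d and B = 3.21×10^-9 T.

3.21×10^-9 T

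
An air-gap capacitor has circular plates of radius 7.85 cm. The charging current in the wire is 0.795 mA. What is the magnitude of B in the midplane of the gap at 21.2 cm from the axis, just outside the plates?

No conduction current crosses the gap, so I_d there equals the 7.95×10^-4 A in the leads.
For r ≥ R the full I_d is enclosed: B = μ₀ I_d/(2πr) = (4π×10^-7)(7.95×10^-4)/(2π·0.212) = 7.50×10^-10 T.

7.50×10^-10 T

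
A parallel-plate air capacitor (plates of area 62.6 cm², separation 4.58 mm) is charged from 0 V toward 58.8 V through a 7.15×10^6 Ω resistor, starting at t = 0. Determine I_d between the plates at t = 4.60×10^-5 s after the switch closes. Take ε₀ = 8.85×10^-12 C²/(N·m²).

With C = ε₀A/d = (8.85×10^-12)(6.26×10^-3)/(4.58×10^-3) = 1.210×10^-11 F, the time constant is τ = RC = 8.652×10^-5 s, so t/τ = 0.5317 and e^(−t/τ) = 0.5876.
I_d = I_cond = (V₀/R) e^(−t/τ) = (8.224×10^-6)(0.5876) = 4.83×10^-6 A.

4.83×10^-6 A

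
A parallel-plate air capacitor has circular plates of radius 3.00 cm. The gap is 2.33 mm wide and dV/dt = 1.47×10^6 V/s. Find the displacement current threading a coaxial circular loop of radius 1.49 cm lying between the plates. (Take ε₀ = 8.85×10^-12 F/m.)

3.89×10^-6 A

With E = V/d, dE/dt = 6.309×10^8 V/(m·s) and πR² = 2.827×10^-3 m², giving I_d = ε₀ πR² dE/dt = 1.578×10^-5 A.
The field is uniform, so I_d,enc = I_d (r/R)² = (1.578×10^-5)(1.49/3.00)² = 3.89×10^-6 A.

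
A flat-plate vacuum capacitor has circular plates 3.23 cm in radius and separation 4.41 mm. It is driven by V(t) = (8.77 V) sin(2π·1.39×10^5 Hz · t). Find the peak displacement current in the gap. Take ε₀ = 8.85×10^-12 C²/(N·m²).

5.04×10^-5 A

(dE/dt)_max = V₀ω/d = 1.737×10^9 V/(m·s); ω = 2πf = 8.734×10^5 rad/s.
I_d,max = ε₀ A (dE/dt)_max = (8.85×10^-12)(3.278×10^-3)(1.737×10^9) = 5.04×10^-5 A.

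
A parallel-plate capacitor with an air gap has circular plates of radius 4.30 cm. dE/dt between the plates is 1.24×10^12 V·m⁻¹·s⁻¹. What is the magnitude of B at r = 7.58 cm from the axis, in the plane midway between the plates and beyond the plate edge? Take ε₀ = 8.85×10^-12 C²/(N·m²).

I_d = ε₀ dΦ_E/dt = ε₀ πR² (dE/dt) = (8.85×10^-12)(5.809×10^-3)(1.24×10^12) = 0.06375 A through the full plate area.
For r ≥ R the full I_d is enclosed: B = μ₀ I_d/(2πr) = (4π×10^-7)(0.06375)/(2π·0.0758) = 1.68×10^-7 T.

1.68×10^-7 T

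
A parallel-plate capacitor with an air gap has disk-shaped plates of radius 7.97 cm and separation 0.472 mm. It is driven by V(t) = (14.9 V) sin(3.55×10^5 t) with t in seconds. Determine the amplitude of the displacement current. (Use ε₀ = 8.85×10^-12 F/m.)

(dE/dt)_max = V₀ω/d = 1.121×10^10 V/(m·s); ω = 3.55×10^5 rad/s.
I_d,max = ε₀ A (dE/dt)_max = (8.85×10^-12)(0.01996)(1.121×10^10) = 1.98×10^-3 A.

1.98×10^-3 A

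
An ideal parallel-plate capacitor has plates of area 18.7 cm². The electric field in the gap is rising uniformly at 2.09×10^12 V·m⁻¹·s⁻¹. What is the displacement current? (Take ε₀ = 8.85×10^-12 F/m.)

0.0346 A

The displacement current is ε₀ times dΦ_E/dt = ε₀ A dE/dt = (8.85×10^-12)(1.87×10^-3)(2.09×10^12) = 0.0346 A.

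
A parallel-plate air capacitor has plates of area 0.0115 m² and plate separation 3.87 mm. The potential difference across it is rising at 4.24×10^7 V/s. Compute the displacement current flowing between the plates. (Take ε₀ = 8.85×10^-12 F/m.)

1.12×10^-3 A

The field between the plates is E = V/d, so dE/dt = (4.24×10^7)/(3.87×10^-3 m) = 1.096×10^10 V/(m·s).
I_d = ε₀ A (dE/dt) = (8.85×10^-12)(0.0115)(1.096×10^10) = 1.12×10^-3 A.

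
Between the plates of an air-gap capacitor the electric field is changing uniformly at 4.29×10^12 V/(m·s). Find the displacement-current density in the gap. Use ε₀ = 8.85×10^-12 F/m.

38.0 A/m²

J_d = ε₀ dE/dt = (8.85×10^-12)(4.29×10^12) = 38.0 A/m².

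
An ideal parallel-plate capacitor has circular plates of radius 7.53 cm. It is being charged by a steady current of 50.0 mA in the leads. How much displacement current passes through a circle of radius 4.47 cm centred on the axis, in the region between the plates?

By continuity the displacement current in the gap matches the conduction current: I_d = 0.0500 A.
Through an area πr² the displacement current is I_d·(πr²/πR²) = I_d (r/R)² = 0.0176 A.

0.0176 A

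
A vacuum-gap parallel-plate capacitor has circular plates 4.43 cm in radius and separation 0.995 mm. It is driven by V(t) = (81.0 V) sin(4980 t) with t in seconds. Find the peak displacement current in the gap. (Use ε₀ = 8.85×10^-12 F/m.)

2.21×10^-5 A

(dE/dt)_max = V₀ω/d = 4.054×10^8 V/(m·s); ω = 4980 rad/s.
I_d,max = ε₀ A (dE/dt)_max = (8.85×10^-12)(6.165×10^-3)(4.054×10^8) = 2.21×10^-5 A.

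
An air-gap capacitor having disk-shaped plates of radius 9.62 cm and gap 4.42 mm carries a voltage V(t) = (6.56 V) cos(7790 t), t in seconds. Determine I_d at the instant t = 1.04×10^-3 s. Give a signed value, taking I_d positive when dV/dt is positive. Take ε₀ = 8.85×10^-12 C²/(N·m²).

-2.88×10^-6 A

dE/dt = (V₀ω/d)·−sin(ωt) with ωt = 8.1016 rad: (6.56)(7790)(-0.9695)/(4.42×10^-3) = -1.121×10^7 V/(m·s).
I_d = ε₀ A dE/dt = (8.85×10^-12)(0.02907)(-1.121×10^7) = -2.88×10^-6 A.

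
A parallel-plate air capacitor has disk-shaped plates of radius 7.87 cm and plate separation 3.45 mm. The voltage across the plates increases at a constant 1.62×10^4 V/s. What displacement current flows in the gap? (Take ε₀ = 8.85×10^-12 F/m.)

C = ε₀A/d = (8.85×10^-12)(0.01946)/(3.45×10^-3) = 4.992×10^-11 F.
I_d = C dV/dt = (4.992×10^-11)(1.62×10^4) = 8.09×10^-7 A.

8.09×10^-7 A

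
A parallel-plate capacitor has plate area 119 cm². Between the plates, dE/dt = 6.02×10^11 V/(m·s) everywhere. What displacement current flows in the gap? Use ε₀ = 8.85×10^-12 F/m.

The displacement current is ε₀ times dΦ_E/dt = ε₀ A dE/dt = (8.85×10^-12)(0.0119)(6.02×10^11) = 0.0634 A.

0.0634 A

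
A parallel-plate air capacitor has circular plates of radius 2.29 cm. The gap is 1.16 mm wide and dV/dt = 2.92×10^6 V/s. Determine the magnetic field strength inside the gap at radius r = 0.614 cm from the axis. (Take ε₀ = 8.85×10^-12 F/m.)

dE/dt = (dV/dt)/d = 2.517×10^9 V/(m·s); I_d = ε₀(πR²)(dE/dt) = (8.85×10^-12)(1.647×10^-3)(2.517×10^9) = 3.669×10^-5 A.
For r < R the Ampère–Maxwell law gives B(2πr) = μ₀ I_d (r²/R²), so B = μ₀ I_d r/(2πR²) = (4π×10^-7)(3.669×10^-5)(6.14×10^-3)/(2π·0.0229²) = 8.59×10^-11 T.

8.59×10^-11 T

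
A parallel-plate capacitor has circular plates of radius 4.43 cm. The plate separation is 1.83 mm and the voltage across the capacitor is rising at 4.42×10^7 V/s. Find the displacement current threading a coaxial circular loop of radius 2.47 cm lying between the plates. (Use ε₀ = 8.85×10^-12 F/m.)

4.10×10^-4 A

With E = V/d, dE/dt = 2.415×10^10 V/(m·s) and πR² = 6.165×10^-3 m², giving I_d = ε₀ πR² dE/dt = 1.318×10^-3 A.
Since J_d is uniform, the enclosed fraction is (r/R)² = 0.3109, giving I_d,enc = 4.10×10^-4 A.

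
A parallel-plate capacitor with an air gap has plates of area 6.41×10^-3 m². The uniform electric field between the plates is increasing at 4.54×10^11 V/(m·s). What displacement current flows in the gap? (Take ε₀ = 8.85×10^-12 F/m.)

0.0258 A

I_d = ε₀ A (dE/dt) = (8.85×10^-12)(6.41×10^-3 m²)(4.54×10^11) = 0.0258 A.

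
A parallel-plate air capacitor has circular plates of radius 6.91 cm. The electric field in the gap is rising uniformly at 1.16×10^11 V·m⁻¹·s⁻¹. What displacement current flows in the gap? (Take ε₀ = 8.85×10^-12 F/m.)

0.0154 A

With a uniform field, Φ_E = EA, so I_d = ε₀ A dE/dt = 0.0154 A.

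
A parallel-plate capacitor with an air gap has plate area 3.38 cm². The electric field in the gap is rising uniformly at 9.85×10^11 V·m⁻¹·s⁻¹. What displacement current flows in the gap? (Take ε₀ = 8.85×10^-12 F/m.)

2.95×10^-3 A

The displacement current is ε₀ times dΦ_E/dt = ε₀ A dE/dt = (8.85×10^-12)(3.38×10^-4)(9.85×10^11) = 2.95×10^-3 A.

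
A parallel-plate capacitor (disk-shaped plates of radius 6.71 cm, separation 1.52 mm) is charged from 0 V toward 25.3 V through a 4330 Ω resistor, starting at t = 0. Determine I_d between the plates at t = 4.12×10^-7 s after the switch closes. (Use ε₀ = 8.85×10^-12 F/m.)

C = ε₀A/d = (8.85×10^-12)(0.01414)/(1.52×10^-3) = 8.233×10^-11 F, so τ = RC = 3.565×10^-7 s.
The conduction current is I(t) = (V₀/R) e^(−t/τ), and the displacement current between the plates equals it.
t/τ = 1.156; I_d = (25.3/4330) · e^(−1.156) = (5.843×10^-3)(0.3147) = 1.84×10^-3 A.

1.84×10^-3 A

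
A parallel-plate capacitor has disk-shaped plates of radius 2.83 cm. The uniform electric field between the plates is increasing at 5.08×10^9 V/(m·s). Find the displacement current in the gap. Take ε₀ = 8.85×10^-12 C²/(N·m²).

I_d = ε₀ A (dE/dt) = (8.85×10^-12)(2.516×10^-3 m²)(5.08×10^9) = 1.13×10^-4 A.

1.13×10^-4 A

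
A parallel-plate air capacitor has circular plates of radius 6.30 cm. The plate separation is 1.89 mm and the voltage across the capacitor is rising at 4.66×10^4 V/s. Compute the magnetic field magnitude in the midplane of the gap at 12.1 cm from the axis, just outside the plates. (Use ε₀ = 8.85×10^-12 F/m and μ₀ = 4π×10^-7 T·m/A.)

dE/dt = (dV/dt)/d = 2.466×10^7 V/(m·s); I_d = ε₀(πR²)(dE/dt) = (8.85×10^-12)(0.01247)(2.466×10^7) = 2.721×10^-6 A.
For r ≥ R the full I_d is enclosed: B = μ₀ I_d/(2πr) = (4π×10^-7)(2.721×10^-6)/(2π·0.121) = 4.50×10^-12 T.

4.50×10^-12 T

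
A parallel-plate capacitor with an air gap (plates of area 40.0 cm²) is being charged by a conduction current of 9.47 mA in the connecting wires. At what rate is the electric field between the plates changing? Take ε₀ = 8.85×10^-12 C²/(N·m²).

By continuity, I_d in the gap equals the 9.47 mA flowing in the wire.
Then dE/dt = I_d/(ε₀A) = 2.68×10^11 V/(m·s).

2.68×10^11 V/(m·s)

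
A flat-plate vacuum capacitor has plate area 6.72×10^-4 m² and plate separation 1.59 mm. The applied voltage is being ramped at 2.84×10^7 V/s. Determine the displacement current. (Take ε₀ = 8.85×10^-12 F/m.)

1.06×10^-4 A

The displacement current equals the charging current C dV/dt. With C = ε₀A/d = (8.85×10^-12)(6.72×10^-4)/(1.59×10^-3) = 3.740×10^-12 F, I_d = (3.740×10^-12)(2.84×10^7) = 1.06×10^-4 A.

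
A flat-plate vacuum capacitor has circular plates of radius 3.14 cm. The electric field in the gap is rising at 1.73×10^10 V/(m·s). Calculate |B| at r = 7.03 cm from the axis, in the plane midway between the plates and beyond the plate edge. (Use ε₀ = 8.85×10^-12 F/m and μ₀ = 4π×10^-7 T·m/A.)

1.35×10^-9 T

I_d = ε₀ dΦ_E/dt = ε₀ πR² (dE/dt) = (8.85×10^-12)(3.097×10^-3)(1.73×10^10) = 4.742×10^-4 A through the full plate area.
Outside the plates the loop encloses all of I_d, so B·2πr = μ₀ I_d and B = 1.35×10^-9 T.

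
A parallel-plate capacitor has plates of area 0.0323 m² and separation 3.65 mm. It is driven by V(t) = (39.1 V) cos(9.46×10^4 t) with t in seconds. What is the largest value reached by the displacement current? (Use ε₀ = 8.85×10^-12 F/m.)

2.90×10^-4 A

(dE/dt)_max = V₀ω/d = 1.013×10^9 V/(m·s); ω = 9.46×10^4 rad/s.
I_d,max = ε₀ A (dE/dt)_max = (8.85×10^-12)(0.0323)(1.013×10^9) = 2.90×10^-4 A.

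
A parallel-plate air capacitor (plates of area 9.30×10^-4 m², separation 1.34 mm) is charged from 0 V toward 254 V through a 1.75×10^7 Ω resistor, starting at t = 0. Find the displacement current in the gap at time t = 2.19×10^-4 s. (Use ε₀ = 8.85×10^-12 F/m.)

1.89×10^-6 A

C = ε₀A/d = (8.85×10^-12)(9.30×10^-4)/(1.34×10^-3) = 6.142×10^-12 F, so τ = RC = 1.075×10^-4 s.
The conduction current is I(t) = (V₀/R) e^(−t/τ), and the displacement current between the plates equals it.
t/τ = 2.037; I_d = (254/1.75×10^7) · e^(−2.037) = (1.451×10^-5)(0.1304) = 1.89×10^-6 A.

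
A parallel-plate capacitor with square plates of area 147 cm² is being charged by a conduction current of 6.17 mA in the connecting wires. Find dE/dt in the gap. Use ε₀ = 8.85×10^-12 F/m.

4.74×10^10 V/(m·s)

Charge continuity gives I_d = I = 6.17×10^-3 A between the plates.
Inverting I_d = ε₀ A dE/dt gives dE/dt = 6.17×10^-3 / (8.85×10^-12 · 0.0147) = 4.74×10^10 V/(m·s).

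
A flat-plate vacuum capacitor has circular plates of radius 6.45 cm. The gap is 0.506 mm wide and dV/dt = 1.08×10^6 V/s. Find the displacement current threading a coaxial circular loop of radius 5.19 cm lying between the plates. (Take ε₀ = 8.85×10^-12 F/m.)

I_d = C dV/dt with C = ε₀πR²/d = 2.286×10^-10 F, so I_d = (2.286×10^-10)(1.08×10^6) = 2.469×10^-4 A.
Since J_d is uniform, the enclosed fraction is (r/R)² = 0.6475, giving I_d,enc = 1.60×10^-4 A.

1.60×10^-4 A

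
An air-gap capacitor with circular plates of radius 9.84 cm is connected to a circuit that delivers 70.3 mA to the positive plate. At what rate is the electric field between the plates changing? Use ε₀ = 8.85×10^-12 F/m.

The displacement current between the plates equals the conduction current, I_d = 70.3 mA.
Inverting I_d = ε₀ A dE/dt gives dE/dt = 0.0703 / (8.85×10^-12 · 0.03042) = 2.61×10^11 V/(m·s).

2.61×10^11 V/(m·s)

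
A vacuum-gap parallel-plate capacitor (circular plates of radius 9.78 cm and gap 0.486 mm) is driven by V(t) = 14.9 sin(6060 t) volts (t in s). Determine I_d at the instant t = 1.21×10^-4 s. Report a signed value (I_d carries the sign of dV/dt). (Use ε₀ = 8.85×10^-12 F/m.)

3.67×10^-5 A

dE/dt = (V₀ω/d)·cos(ωt) with ωt = 0.73326 rad: (14.9)(6060)(0.7430)/(4.86×10^-4) = 1.380×10^8 V/(m·s).
I_d = ε₀ A dE/dt = (8.85×10^-12)(0.03005)(1.380×10^8) = 3.67×10^-5 A.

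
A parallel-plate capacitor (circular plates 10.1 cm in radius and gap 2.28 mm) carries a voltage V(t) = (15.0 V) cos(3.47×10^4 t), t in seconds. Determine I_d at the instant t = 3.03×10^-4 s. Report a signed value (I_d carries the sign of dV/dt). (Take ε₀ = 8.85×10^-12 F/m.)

5.74×10^-5 A

C = ε₀A/d = (8.85×10^-12)(0.03205)/(2.28×10^-3) = 1.244×10^-10 F. dV/dt = V₀ω·−sin(ωt); at ωt = 10.5141 rad this factor is 0.8863.
I_d = C dV/dt = (1.244×10^-10)(15.0)(3.47×10^4)(0.8863) = 5.74×10^-5 A.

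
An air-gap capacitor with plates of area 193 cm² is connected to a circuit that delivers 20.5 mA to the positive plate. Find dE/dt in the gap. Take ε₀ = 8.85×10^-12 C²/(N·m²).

Charge continuity gives I_d = I = 0.0205 A between the plates.
Since I_d = ε₀ A dE/dt, dE/dt = I_d/(ε₀A) = (0.0205)/((8.85×10^-12)(0.0193)) = 1.20×10^11 V/(m·s).

1.20×10^11 V/(m·s)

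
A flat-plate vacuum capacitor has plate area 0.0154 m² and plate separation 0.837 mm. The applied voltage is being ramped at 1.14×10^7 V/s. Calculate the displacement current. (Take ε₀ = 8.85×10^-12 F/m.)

1.86×10^-3 A

The displacement current equals the charging current C dV/dt. With C = ε₀A/d = (8.85×10^-12)(0.0154)/(8.37×10^-4) = 1.628×10^-10 F, I_d = (1.628×10^-10)(1.14×10^7) = 1.86×10^-3 A.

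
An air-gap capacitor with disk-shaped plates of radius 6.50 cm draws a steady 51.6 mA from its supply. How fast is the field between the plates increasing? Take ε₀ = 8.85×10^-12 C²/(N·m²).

4.39×10^11 V/(m·s)

The displacement current between the plates equals the conduction current, I_d = 51.6 mA.
Since I_d = ε₀ A dE/dt, dE/dt = I_d/(ε₀A) = (0.0516)/((8.85×10^-12)(0.01327)) = 4.39×10^11 V/(m·s).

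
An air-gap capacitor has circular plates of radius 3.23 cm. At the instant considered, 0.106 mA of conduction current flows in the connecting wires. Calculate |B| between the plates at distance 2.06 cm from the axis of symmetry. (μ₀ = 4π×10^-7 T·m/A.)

4.19×10^-10 T

Between the plates the displacement current equals the wire current: I_d = 0.106 mA = 1.06×10^-4 A.
For r < R the Ampère–Maxwell law gives B(2πr) = μ₀ I_d (r²/R²), so B = μ₀ I_d r/(2πR²) = (4π×10^-7)(1.06×10^-4)(0.0206)/(2π·0.0323²) = 4.19×10^-10 T.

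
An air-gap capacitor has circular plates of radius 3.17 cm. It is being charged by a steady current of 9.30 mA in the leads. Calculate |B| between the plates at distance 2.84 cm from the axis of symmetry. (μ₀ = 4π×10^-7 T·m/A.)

5.26×10^-8 T

No conduction current crosses the gap, so I_d there equals the 9.30×10^-3 A in the leads.
For r < R the Ampère–Maxwell law gives B(2πr) = μ₀ I_d (r²/R²), so B = μ₀ I_d r/(2πR²) = (4π×10^-7)(9.30×10^-3)(0.0284)/(2π·0.0317²) = 5.26×10^-8 T.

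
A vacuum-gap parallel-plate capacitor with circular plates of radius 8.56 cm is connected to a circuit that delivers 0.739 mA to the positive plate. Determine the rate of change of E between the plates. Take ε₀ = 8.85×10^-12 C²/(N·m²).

3.63×10^9 V/(m·s)

By continuity, I_d in the gap equals the 0.739 mA flowing in the wire.
Inverting I_d = ε₀ A dE/dt gives dE/dt = 7.39×10^-4 / (8.85×10^-12 · 0.02302) = 3.63×10^9 V/(m·s).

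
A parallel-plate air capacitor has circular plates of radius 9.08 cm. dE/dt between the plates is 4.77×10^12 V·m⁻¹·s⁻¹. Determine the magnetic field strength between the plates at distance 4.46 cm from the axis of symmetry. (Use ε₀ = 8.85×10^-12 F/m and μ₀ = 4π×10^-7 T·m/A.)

1.18×10^-6 T

I_d = ε₀ dΦ_E/dt = ε₀ πR² (dE/dt) = (8.85×10^-12)(0.02590)(4.77×10^12) = 1.093 A through the full plate area.
For r < R the Ampère–Maxwell law gives B(2πr) = μ₀ I_d (r²/R²), so B = μ₀ I_d r/(2πR²) = (4π×10^-7)(1.093)(0.0446)/(2π·0.0908²) = 1.18×10^-6 T.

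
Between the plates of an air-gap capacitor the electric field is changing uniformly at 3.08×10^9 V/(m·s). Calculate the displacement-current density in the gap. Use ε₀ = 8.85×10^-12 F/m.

0.0273 A/m²

J_d = ε₀ dE/dt = (8.85×10^-12)(3.08×10^9) = 0.0273 A/m².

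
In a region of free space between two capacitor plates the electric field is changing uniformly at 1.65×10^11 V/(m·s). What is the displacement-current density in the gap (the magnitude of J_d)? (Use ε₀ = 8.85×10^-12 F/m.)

1.46 A/m²

J_d = ε₀ dE/dt = (8.85×10^-12)(1.65×10^11) = 1.46 A/m².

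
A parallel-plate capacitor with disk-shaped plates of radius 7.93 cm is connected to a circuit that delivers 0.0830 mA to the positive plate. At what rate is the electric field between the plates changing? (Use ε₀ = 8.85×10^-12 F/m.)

4.75×10^8 V/(m·s)

The displacement current between the plates equals the conduction current, I_d = 0.0830 mA.
Then dE/dt = I_d/(ε₀A) = 4.75×10^8 V/(m·s).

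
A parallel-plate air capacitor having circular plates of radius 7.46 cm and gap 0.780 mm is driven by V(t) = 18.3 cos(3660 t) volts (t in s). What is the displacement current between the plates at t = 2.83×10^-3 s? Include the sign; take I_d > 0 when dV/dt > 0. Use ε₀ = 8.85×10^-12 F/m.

1.07×10^-5 A

C = ε₀A/d = (8.85×10^-12)(0.01748)/(7.80×10^-4) = 1.983×10^-10 F. dV/dt = V₀ω·−sin(ωt); at ωt = 10.3578 rad this factor is 0.8034.
I_d = C dV/dt = (1.983×10^-10)(18.3)(3660)(0.8034) = 1.07×10^-5 A.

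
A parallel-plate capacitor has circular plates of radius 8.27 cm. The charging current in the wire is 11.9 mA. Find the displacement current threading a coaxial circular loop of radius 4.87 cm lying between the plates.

4.13×10^-3 A

No conduction current crosses the gap, so I_d there equals the 0.0119 A in the leads.
Through an area πr² the displacement current is I_d·(πr²/πR²) = I_d (r/R)² = 4.13×10^-3 A.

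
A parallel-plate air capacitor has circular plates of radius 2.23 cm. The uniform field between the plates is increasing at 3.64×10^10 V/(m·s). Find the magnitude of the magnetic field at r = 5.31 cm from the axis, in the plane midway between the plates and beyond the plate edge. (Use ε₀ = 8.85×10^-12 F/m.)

Total displacement current: I_d = ε₀(πR²)(dE/dt) = (8.85×10^-12)(1.562×10^-3)(3.64×10^10) = 5.032×10^-4 A.
For r ≥ R the full I_d is enclosed: B = μ₀ I_d/(2πr) = (4π×10^-7)(5.032×10^-4)/(2π·0.0531) = 1.90×10^-9 T.

1.90×10^-9 T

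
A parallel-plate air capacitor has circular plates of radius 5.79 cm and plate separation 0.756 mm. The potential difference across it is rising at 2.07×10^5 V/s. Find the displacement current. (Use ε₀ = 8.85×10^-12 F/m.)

2.55×10^-5 A

The field between the plates is E = V/d, so dE/dt = (2.07×10^5)/(7.56×10^-4 m) = 2.738×10^8 V/(m·s).
I_d = ε₀ A (dE/dt) = (8.85×10^-12)(0.01053)(2.738×10^8) = 2.55×10^-5 A.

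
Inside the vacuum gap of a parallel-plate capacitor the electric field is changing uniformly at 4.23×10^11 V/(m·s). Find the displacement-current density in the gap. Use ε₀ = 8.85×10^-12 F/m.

3.74 A/m²

J_d = ε₀ dE/dt = (8.85×10^-12)(4.23×10^11) = 3.74 A/m².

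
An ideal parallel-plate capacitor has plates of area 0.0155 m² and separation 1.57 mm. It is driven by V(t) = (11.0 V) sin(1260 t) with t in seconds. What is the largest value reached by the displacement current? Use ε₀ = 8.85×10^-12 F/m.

(dE/dt)_max = V₀ω/d = 8.828×10^6 V/(m·s); ω = 1260 rad/s.
I_d,max = ε₀ A (dE/dt)_max = (8.85×10^-12)(0.0155)(8.828×10^6) = 1.21×10^-6 A.

1.21×10^-6 A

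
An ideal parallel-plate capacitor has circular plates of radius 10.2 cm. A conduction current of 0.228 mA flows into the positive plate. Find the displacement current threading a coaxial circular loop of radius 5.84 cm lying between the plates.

By continuity the displacement current in the gap matches the conduction current: I_d = 2.28×10^-4 A.
The field is uniform, so I_d,enc = I_d (r/R)² = (2.28×10^-4)(5.84/10.2)² = 7.47×10^-5 A.

7.47×10^-5 A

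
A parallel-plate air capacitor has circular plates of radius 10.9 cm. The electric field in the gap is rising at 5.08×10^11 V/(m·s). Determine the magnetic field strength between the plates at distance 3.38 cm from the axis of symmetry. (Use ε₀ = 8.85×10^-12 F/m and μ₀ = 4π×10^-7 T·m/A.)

9.55×10^-8 T

I_d = ε₀ dΦ_E/dt = ε₀ πR² (dE/dt) = (8.85×10^-12)(0.03733)(5.08×10^11) = 0.1678 A through the full plate area.
For r < R the Ampère–Maxwell law gives B(2πr) = μ₀ I_d (r²/R²), so B = μ₀ I_d r/(2πR²) = (4π×10^-7)(0.1678)(0.0338)/(2π·0.109²) = 9.55×10^-8 T.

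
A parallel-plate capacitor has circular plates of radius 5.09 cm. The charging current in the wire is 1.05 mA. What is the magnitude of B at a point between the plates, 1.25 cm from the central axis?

1.01×10^-9 T

By continuity the displacement current in the gap matches the conduction current: I_d = 1.05×10^-3 A.
An Ampèrian loop of radius r encloses a fraction (r/R)² of I_d. Then B·2πr = μ₀ I_d (r/R)², giving B = μ₀ I_d r/(2πR²) = 1.01×10^-9 T.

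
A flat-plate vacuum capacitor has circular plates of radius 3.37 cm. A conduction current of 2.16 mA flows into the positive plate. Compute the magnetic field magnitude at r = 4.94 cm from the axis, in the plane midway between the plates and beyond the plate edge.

Between the plates the displacement current equals the wire current: I_d = 2.16 mA = 2.16×10^-3 A.
For r ≥ R the full I_d is enclosed: B = μ₀ I_d/(2πr) = (4π×10^-7)(2.16×10^-3)/(2π·0.0494) = 8.74×10^-9 T.

8.74×10^-9 T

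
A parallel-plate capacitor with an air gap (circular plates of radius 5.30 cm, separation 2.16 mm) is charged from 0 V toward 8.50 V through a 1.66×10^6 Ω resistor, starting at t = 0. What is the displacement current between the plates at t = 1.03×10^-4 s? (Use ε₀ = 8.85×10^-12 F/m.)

C = ε₀A/d = (8.85×10^-12)(8.825×10^-3)/(2.16×10^-3) = 3.616×10^-11 F, so τ = RC = 6.003×10^-5 s.
The conduction current is I(t) = (V₀/R) e^(−t/τ), and the displacement current between the plates equals it.
t/τ = 1.716; I_d = (8.50/1.66×10^6) · e^(−1.716) = (5.120×10^-6)(0.1798) = 9.21×10^-7 A.

9.21×10^-7 A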